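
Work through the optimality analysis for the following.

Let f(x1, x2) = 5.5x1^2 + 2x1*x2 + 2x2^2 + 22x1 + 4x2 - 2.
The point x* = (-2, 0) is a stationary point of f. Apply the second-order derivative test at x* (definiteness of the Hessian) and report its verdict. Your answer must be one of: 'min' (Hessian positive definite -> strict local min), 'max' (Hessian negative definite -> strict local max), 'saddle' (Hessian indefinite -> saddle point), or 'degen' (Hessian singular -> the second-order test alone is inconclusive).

Compute the Hessian H = grad^2 f:
  H = [[11, 2], [2, 4]]
Verify stationarity: grad f(x*) = H x* + g = (0, 0).
Eigenvalues of H: 3.4689, 11.5311.
Both eigenvalues > 0, so H is positive definite -> x* is a strict local min.

min


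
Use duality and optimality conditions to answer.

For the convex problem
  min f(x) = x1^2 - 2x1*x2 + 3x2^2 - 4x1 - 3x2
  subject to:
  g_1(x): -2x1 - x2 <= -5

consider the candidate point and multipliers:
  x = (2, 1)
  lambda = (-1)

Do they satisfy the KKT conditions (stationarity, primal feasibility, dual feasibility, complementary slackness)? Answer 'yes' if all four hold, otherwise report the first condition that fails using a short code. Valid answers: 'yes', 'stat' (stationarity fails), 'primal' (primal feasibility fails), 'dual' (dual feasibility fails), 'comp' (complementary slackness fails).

Gradient of f: grad f(x) = Q x + c = (-2, -1)
Constraint values g_i(x) = a_i^T x - b_i:
  g_1((2, 1)) = 0
Stationarity residual: grad f(x) + sum_i lambda_i a_i = (0, 0)
  -> stationarity OK
Primal feasibility (all g_i <= 0): OK
Dual feasibility (all lambda_i >= 0): FAILS
Complementary slackness (lambda_i * g_i(x) = 0 for all i): OK

Verdict: the first failing condition is dual_feasibility -> dual.

dual


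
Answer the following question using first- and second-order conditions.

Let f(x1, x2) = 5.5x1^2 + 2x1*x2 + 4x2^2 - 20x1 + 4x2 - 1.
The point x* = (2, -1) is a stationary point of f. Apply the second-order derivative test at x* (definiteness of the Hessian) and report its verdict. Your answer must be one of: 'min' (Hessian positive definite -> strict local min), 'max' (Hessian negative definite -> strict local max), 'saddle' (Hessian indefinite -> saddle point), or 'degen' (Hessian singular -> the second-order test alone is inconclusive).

Compute the Hessian H = grad^2 f:
  H = [[11, 2], [2, 8]]
Verify stationarity: grad f(x*) = H x* + g = (0, 0).
Eigenvalues of H: 7, 12.
Both eigenvalues > 0, so H is positive definite -> x* is a strict local min.

min


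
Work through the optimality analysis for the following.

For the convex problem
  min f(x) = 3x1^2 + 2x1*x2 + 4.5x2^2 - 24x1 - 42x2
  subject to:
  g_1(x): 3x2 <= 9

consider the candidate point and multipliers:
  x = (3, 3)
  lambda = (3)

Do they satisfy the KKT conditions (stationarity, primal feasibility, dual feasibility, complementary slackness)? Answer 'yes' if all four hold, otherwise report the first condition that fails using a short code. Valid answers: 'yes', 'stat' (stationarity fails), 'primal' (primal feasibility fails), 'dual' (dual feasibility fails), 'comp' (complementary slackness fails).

Gradient of f: grad f(x) = Q x + c = (0, -9)
Constraint values g_i(x) = a_i^T x - b_i:
  g_1((3, 3)) = 0
Stationarity residual: grad f(x) + sum_i lambda_i a_i = (0, 0)
  -> stationarity OK
Primal feasibility (all g_i <= 0): OK
Dual feasibility (all lambda_i >= 0): OK
Complementary slackness (lambda_i * g_i(x) = 0 for all i): OK

Verdict: yes, KKT holds.

yes


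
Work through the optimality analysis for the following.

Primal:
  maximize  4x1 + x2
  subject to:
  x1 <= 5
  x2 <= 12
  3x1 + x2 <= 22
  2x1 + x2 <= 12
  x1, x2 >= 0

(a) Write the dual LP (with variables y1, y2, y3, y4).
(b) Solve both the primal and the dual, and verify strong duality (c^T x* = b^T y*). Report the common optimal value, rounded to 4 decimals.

The standard primal-dual pair for 'max c^T x s.t. A x <= b, x >= 0' is:
  Dual:  min b^T y  s.t.  A^T y >= c,  y >= 0.

So the dual LP is:
  minimize  5y1 + 12y2 + 22y3 + 12y4
  subject to:
    y1 + 3y3 + 2y4 >= 4
    y2 + y3 + y4 >= 1
    y1, y2, y3, y4 >= 0

Solving the primal: x* = (5, 2).
  primal value c^T x* = 22.
Solving the dual: y* = (2, 0, 0, 1).
  dual value b^T y* = 22.
Strong duality: c^T x* = b^T y*. Confirmed.

22


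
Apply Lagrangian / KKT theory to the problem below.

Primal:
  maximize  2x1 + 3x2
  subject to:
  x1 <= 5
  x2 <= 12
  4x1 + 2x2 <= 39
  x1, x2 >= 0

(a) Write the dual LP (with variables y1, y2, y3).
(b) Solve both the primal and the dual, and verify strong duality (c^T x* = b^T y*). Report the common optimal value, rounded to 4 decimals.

The standard primal-dual pair for 'max c^T x s.t. A x <= b, x >= 0' is:
  Dual:  min b^T y  s.t.  A^T y >= c,  y >= 0.

So the dual LP is:
  minimize  5y1 + 12y2 + 39y3
  subject to:
    y1 + 4y3 >= 2
    y2 + 2y3 >= 3
    y1, y2, y3 >= 0

Solving the primal: x* = (3.75, 12).
  primal value c^T x* = 43.5.
Solving the dual: y* = (0, 2, 0.5).
  dual value b^T y* = 43.5.
Strong duality: c^T x* = b^T y*. Confirmed.

43.5


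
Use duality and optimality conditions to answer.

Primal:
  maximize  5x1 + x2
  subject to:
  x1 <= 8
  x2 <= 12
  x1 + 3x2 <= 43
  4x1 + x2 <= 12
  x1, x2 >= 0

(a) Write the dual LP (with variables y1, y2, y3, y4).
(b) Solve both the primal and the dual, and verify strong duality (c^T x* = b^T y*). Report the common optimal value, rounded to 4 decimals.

The standard primal-dual pair for 'max c^T x s.t. A x <= b, x >= 0' is:
  Dual:  min b^T y  s.t.  A^T y >= c,  y >= 0.

So the dual LP is:
  minimize  8y1 + 12y2 + 43y3 + 12y4
  subject to:
    y1 + y3 + 4y4 >= 5
    y2 + 3y3 + y4 >= 1
    y1, y2, y3, y4 >= 0

Solving the primal: x* = (3, 0).
  primal value c^T x* = 15.
Solving the dual: y* = (0, 0, 0, 1.25).
  dual value b^T y* = 15.
Strong duality: c^T x* = b^T y*. Confirmed.

15


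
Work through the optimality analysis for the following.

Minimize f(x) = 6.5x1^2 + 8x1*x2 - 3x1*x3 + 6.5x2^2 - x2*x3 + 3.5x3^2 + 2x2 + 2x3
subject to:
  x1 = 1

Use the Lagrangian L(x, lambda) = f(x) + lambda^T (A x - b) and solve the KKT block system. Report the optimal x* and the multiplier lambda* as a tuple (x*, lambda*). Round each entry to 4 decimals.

Form the Lagrangian:
  L(x, lambda) = (1/2) x^T Q x + c^T x + lambda^T (A x - b)
Stationarity (grad_x L = 0): Q x + c + A^T lambda = 0.
Primal feasibility: A x = b.

This gives the KKT block system:
  [ Q   A^T ] [ x     ]   [-c ]
  [ A    0  ] [ lambda ] = [ b ]

Solving the linear system:
  x*      = (1, -0.7667, 0.0333)
  lambda* = (-6.7667)
  f(x*)   = 2.65

x* = (1, -0.7667, 0.0333), lambda* = (-6.7667)


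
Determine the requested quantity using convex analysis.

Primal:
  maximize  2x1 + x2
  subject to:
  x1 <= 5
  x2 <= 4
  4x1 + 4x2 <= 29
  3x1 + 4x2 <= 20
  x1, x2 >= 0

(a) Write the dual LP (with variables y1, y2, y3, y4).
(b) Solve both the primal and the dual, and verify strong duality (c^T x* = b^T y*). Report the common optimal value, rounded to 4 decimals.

The standard primal-dual pair for 'max c^T x s.t. A x <= b, x >= 0' is:
  Dual:  min b^T y  s.t.  A^T y >= c,  y >= 0.

So the dual LP is:
  minimize  5y1 + 4y2 + 29y3 + 20y4
  subject to:
    y1 + 4y3 + 3y4 >= 2
    y2 + 4y3 + 4y4 >= 1
    y1, y2, y3, y4 >= 0

Solving the primal: x* = (5, 1.25).
  primal value c^T x* = 11.25.
Solving the dual: y* = (1.25, 0, 0, 0.25).
  dual value b^T y* = 11.25.
Strong duality: c^T x* = b^T y*. Confirmed.

11.25


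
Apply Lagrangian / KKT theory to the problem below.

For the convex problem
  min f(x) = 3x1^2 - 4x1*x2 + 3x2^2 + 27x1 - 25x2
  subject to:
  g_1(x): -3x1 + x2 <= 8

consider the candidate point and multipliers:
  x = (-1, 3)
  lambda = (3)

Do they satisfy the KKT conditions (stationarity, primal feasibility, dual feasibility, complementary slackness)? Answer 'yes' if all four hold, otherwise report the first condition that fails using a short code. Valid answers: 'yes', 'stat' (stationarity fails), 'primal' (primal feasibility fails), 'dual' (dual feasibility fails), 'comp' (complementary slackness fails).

Gradient of f: grad f(x) = Q x + c = (9, -3)
Constraint values g_i(x) = a_i^T x - b_i:
  g_1((-1, 3)) = -2
Stationarity residual: grad f(x) + sum_i lambda_i a_i = (0, 0)
  -> stationarity OK
Primal feasibility (all g_i <= 0): OK
Dual feasibility (all lambda_i >= 0): OK
Complementary slackness (lambda_i * g_i(x) = 0 for all i): FAILS

Verdict: the first failing condition is complementary_slackness -> comp.

comp


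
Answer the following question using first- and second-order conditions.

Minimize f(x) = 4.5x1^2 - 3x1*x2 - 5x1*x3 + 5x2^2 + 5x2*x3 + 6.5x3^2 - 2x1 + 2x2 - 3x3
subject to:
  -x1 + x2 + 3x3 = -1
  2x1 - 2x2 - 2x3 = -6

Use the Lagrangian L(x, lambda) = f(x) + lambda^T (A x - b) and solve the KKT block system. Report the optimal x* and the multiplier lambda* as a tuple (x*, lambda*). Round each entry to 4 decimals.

Form the Lagrangian:
  L(x, lambda) = (1/2) x^T Q x + c^T x + lambda^T (A x - b)
Stationarity (grad_x L = 0): Q x + c + A^T lambda = 0.
Primal feasibility: A x = b.

This gives the KKT block system:
  [ Q   A^T ] [ x     ]   [-c ]
  [ A    0  ] [ lambda ] = [ b ]

Solving the linear system:
  x*      = (-2.6923, 2.3077, -2)
  lambda* = (13.5769, 18.3654)
  f(x*)   = 69.8846

x* = (-2.6923, 2.3077, -2), lambda* = (13.5769, 18.3654)


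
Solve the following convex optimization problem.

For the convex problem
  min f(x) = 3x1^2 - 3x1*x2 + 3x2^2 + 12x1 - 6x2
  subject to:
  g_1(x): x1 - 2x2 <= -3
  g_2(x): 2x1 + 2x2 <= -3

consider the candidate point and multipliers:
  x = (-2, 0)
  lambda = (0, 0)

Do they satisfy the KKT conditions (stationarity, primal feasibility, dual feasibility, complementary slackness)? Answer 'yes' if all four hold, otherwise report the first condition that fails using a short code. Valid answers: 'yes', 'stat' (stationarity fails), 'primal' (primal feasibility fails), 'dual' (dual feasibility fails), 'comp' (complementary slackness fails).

Gradient of f: grad f(x) = Q x + c = (0, 0)
Constraint values g_i(x) = a_i^T x - b_i:
  g_1((-2, 0)) = 1
  g_2((-2, 0)) = -1
Stationarity residual: grad f(x) + sum_i lambda_i a_i = (0, 0)
  -> stationarity OK
Primal feasibility (all g_i <= 0): FAILS
Dual feasibility (all lambda_i >= 0): OK
Complementary slackness (lambda_i * g_i(x) = 0 for all i): OK

Verdict: the first failing condition is primal_feasibility -> primal.

primal


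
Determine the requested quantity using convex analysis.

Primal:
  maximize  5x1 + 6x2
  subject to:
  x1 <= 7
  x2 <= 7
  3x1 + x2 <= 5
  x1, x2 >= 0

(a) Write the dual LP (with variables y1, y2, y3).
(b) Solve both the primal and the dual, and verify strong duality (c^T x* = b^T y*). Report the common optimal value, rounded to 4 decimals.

The standard primal-dual pair for 'max c^T x s.t. A x <= b, x >= 0' is:
  Dual:  min b^T y  s.t.  A^T y >= c,  y >= 0.

So the dual LP is:
  minimize  7y1 + 7y2 + 5y3
  subject to:
    y1 + 3y3 >= 5
    y2 + y3 >= 6
    y1, y2, y3 >= 0

Solving the primal: x* = (0, 5).
  primal value c^T x* = 30.
Solving the dual: y* = (0, 0, 6).
  dual value b^T y* = 30.
Strong duality: c^T x* = b^T y*. Confirmed.

30


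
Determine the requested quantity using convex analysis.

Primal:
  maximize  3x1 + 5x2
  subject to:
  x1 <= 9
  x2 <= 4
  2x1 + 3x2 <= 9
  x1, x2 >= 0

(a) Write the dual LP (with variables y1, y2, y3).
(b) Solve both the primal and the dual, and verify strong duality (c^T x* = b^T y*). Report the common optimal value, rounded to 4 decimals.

The standard primal-dual pair for 'max c^T x s.t. A x <= b, x >= 0' is:
  Dual:  min b^T y  s.t.  A^T y >= c,  y >= 0.

So the dual LP is:
  minimize  9y1 + 4y2 + 9y3
  subject to:
    y1 + 2y3 >= 3
    y2 + 3y3 >= 5
    y1, y2, y3 >= 0

Solving the primal: x* = (0, 3).
  primal value c^T x* = 15.
Solving the dual: y* = (0, 0, 1.6667).
  dual value b^T y* = 15.
Strong duality: c^T x* = b^T y*. Confirmed.

15


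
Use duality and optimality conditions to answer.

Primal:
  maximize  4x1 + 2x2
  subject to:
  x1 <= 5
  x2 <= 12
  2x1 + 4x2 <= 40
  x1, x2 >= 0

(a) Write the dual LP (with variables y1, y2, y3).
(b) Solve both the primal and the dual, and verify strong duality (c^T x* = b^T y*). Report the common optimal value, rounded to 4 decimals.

The standard primal-dual pair for 'max c^T x s.t. A x <= b, x >= 0' is:
  Dual:  min b^T y  s.t.  A^T y >= c,  y >= 0.

So the dual LP is:
  minimize  5y1 + 12y2 + 40y3
  subject to:
    y1 + 2y3 >= 4
    y2 + 4y3 >= 2
    y1, y2, y3 >= 0

Solving the primal: x* = (5, 7.5).
  primal value c^T x* = 35.
Solving the dual: y* = (3, 0, 0.5).
  dual value b^T y* = 35.
Strong duality: c^T x* = b^T y*. Confirmed.

35


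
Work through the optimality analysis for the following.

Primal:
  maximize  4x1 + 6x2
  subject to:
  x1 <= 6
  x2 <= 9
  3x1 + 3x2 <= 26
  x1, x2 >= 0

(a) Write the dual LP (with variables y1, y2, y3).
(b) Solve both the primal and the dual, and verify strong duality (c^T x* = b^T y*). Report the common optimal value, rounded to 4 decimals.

The standard primal-dual pair for 'max c^T x s.t. A x <= b, x >= 0' is:
  Dual:  min b^T y  s.t.  A^T y >= c,  y >= 0.

So the dual LP is:
  minimize  6y1 + 9y2 + 26y3
  subject to:
    y1 + 3y3 >= 4
    y2 + 3y3 >= 6
    y1, y2, y3 >= 0

Solving the primal: x* = (0, 8.6667).
  primal value c^T x* = 52.
Solving the dual: y* = (0, 0, 2).
  dual value b^T y* = 52.
Strong duality: c^T x* = b^T y*. Confirmed.

52


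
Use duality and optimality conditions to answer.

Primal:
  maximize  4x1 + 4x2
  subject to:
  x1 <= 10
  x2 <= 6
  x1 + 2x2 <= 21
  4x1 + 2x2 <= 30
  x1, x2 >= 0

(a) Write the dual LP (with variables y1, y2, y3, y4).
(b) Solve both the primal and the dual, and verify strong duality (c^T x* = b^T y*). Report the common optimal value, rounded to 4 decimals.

The standard primal-dual pair for 'max c^T x s.t. A x <= b, x >= 0' is:
  Dual:  min b^T y  s.t.  A^T y >= c,  y >= 0.

So the dual LP is:
  minimize  10y1 + 6y2 + 21y3 + 30y4
  subject to:
    y1 + y3 + 4y4 >= 4
    y2 + 2y3 + 2y4 >= 4
    y1, y2, y3, y4 >= 0

Solving the primal: x* = (4.5, 6).
  primal value c^T x* = 42.
Solving the dual: y* = (0, 2, 0, 1).
  dual value b^T y* = 42.
Strong duality: c^T x* = b^T y*. Confirmed.

42


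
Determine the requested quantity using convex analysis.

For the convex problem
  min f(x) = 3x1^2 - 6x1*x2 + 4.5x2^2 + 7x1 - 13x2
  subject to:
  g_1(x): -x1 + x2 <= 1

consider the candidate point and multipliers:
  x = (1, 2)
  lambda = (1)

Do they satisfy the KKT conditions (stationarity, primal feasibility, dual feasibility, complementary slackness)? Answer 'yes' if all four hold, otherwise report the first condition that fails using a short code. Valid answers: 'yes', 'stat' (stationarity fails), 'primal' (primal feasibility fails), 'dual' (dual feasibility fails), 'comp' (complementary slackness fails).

Gradient of f: grad f(x) = Q x + c = (1, -1)
Constraint values g_i(x) = a_i^T x - b_i:
  g_1((1, 2)) = 0
Stationarity residual: grad f(x) + sum_i lambda_i a_i = (0, 0)
  -> stationarity OK
Primal feasibility (all g_i <= 0): OK
Dual feasibility (all lambda_i >= 0): OK
Complementary slackness (lambda_i * g_i(x) = 0 for all i): OK

Verdict: yes, KKT holds.

yes


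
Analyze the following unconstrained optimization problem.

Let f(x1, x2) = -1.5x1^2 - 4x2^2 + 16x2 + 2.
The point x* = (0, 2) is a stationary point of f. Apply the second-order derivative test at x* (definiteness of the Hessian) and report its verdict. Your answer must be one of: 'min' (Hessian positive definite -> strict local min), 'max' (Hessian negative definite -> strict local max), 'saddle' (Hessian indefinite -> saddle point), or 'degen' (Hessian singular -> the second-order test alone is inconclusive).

Compute the Hessian H = grad^2 f:
  H = [[-3, 0], [0, -8]]
Verify stationarity: grad f(x*) = H x* + g = (0, 0).
Eigenvalues of H: -8, -3.
Both eigenvalues < 0, so H is negative definite -> x* is a strict local max.

max


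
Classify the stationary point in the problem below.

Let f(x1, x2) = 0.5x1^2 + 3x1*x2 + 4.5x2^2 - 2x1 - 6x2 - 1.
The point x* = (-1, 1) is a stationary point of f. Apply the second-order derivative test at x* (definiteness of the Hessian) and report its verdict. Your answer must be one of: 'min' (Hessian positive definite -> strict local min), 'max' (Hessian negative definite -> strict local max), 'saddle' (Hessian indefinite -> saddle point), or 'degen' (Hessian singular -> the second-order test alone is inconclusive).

Compute the Hessian H = grad^2 f:
  H = [[1, 3], [3, 9]]
Verify stationarity: grad f(x*) = H x* + g = (0, 0).
Eigenvalues of H: 0, 10.
H has a zero eigenvalue (singular; positive semidefinite but not definite), so H is neither positive definite, negative definite, nor indefinite. The second-order test alone is inconclusive -> degen.
(Indeed, f is constant along the null direction of H through x*, so x* is not a strict local extremum.)

degen


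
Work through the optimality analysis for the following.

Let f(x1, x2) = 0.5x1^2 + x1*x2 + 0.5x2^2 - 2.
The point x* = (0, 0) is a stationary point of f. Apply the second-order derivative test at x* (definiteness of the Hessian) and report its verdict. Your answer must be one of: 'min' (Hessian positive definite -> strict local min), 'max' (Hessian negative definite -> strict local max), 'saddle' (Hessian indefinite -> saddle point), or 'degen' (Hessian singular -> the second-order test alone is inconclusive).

Compute the Hessian H = grad^2 f:
  H = [[1, 1], [1, 1]]
Verify stationarity: grad f(x*) = H x* + g = (0, 0).
Eigenvalues of H: 0, 2.
H has a zero eigenvalue (singular; positive semidefinite but not definite), so H is neither positive definite, negative definite, nor indefinite. The second-order test alone is inconclusive -> degen.
(Indeed, f is constant along the null direction of H through x*, so x* is not a strict local extremum.)

degen


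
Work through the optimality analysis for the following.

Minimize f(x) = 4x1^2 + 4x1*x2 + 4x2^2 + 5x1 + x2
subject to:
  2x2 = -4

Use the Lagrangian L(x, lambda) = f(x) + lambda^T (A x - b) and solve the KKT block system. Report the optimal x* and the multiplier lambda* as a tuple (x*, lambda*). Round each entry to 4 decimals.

Form the Lagrangian:
  L(x, lambda) = (1/2) x^T Q x + c^T x + lambda^T (A x - b)
Stationarity (grad_x L = 0): Q x + c + A^T lambda = 0.
Primal feasibility: A x = b.

This gives the KKT block system:
  [ Q   A^T ] [ x     ]   [-c ]
  [ A    0  ] [ lambda ] = [ b ]

Solving the linear system:
  x*      = (0.375, -2)
  lambda* = (6.75)
  f(x*)   = 13.4375

x* = (0.375, -2), lambda* = (6.75)


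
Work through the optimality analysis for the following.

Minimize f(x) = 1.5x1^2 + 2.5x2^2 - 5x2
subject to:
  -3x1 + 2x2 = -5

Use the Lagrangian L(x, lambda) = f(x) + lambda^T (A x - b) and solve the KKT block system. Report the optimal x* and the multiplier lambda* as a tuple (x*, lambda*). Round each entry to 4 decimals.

Form the Lagrangian:
  L(x, lambda) = (1/2) x^T Q x + c^T x + lambda^T (A x - b)
Stationarity (grad_x L = 0): Q x + c + A^T lambda = 0.
Primal feasibility: A x = b.

This gives the KKT block system:
  [ Q   A^T ] [ x     ]   [-c ]
  [ A    0  ] [ lambda ] = [ b ]

Solving the linear system:
  x*      = (1.8421, 0.2632)
  lambda* = (1.8421)
  f(x*)   = 3.9474

x* = (1.8421, 0.2632), lambda* = (1.8421)


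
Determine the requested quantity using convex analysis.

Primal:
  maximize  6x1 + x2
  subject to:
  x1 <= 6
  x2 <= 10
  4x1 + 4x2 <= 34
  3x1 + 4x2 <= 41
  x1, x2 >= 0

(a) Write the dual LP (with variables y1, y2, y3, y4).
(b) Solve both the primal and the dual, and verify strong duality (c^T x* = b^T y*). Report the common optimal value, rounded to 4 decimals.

The standard primal-dual pair for 'max c^T x s.t. A x <= b, x >= 0' is:
  Dual:  min b^T y  s.t.  A^T y >= c,  y >= 0.

So the dual LP is:
  minimize  6y1 + 10y2 + 34y3 + 41y4
  subject to:
    y1 + 4y3 + 3y4 >= 6
    y2 + 4y3 + 4y4 >= 1
    y1, y2, y3, y4 >= 0

Solving the primal: x* = (6, 2.5).
  primal value c^T x* = 38.5.
Solving the dual: y* = (5, 0, 0.25, 0).
  dual value b^T y* = 38.5.
Strong duality: c^T x* = b^T y*. Confirmed.

38.5


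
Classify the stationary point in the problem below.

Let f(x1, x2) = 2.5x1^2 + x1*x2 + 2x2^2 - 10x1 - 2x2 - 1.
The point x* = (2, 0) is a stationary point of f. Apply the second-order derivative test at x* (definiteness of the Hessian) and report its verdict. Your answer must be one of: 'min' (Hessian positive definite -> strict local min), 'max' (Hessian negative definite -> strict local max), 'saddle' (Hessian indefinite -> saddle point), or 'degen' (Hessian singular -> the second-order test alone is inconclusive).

Compute the Hessian H = grad^2 f:
  H = [[5, 1], [1, 4]]
Verify stationarity: grad f(x*) = H x* + g = (0, 0).
Eigenvalues of H: 3.382, 5.618.
Both eigenvalues > 0, so H is positive definite -> x* is a strict local min.

min


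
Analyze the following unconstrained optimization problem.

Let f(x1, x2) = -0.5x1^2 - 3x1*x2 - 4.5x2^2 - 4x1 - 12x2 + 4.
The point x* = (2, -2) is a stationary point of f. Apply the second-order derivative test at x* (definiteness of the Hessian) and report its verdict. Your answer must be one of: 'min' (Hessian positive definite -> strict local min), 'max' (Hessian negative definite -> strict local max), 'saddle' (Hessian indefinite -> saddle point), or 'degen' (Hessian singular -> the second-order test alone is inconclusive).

Compute the Hessian H = grad^2 f:
  H = [[-1, -3], [-3, -9]]
Verify stationarity: grad f(x*) = H x* + g = (0, 0).
Eigenvalues of H: -10, 0.
H has a zero eigenvalue (singular; negative semidefinite but not definite), so H is neither positive definite, negative definite, nor indefinite. The second-order test alone is inconclusive -> degen.
(Indeed, f is constant along the null direction of H through x*, so x* is not a strict local extremum.)

degen


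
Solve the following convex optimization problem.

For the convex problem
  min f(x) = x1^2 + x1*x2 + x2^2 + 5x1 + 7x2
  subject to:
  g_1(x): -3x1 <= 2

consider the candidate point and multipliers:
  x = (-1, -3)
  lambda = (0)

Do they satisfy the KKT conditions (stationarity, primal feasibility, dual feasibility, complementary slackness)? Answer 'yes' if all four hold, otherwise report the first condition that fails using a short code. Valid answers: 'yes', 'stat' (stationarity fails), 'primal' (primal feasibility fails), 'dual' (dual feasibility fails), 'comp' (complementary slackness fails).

Gradient of f: grad f(x) = Q x + c = (0, 0)
Constraint values g_i(x) = a_i^T x - b_i:
  g_1((-1, -3)) = 1
Stationarity residual: grad f(x) + sum_i lambda_i a_i = (0, 0)
  -> stationarity OK
Primal feasibility (all g_i <= 0): FAILS
Dual feasibility (all lambda_i >= 0): OK
Complementary slackness (lambda_i * g_i(x) = 0 for all i): OK

Verdict: the first failing condition is primal_feasibility -> primal.

primal


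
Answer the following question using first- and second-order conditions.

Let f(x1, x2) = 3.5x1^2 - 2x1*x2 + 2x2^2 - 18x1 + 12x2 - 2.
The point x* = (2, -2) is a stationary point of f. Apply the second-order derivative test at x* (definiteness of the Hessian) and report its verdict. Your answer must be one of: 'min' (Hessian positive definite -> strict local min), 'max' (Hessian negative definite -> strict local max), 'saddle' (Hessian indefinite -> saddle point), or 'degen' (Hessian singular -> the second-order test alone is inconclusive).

Compute the Hessian H = grad^2 f:
  H = [[7, -2], [-2, 4]]
Verify stationarity: grad f(x*) = H x* + g = (0, 0).
Eigenvalues of H: 3, 8.
Both eigenvalues > 0, so H is positive definite -> x* is a strict local min.

min


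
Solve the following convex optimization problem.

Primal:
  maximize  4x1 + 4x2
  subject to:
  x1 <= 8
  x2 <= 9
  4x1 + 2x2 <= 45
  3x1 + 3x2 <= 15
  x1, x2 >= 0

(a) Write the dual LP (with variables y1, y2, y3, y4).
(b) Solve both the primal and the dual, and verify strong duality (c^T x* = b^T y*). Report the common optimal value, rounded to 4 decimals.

The standard primal-dual pair for 'max c^T x s.t. A x <= b, x >= 0' is:
  Dual:  min b^T y  s.t.  A^T y >= c,  y >= 0.

So the dual LP is:
  minimize  8y1 + 9y2 + 45y3 + 15y4
  subject to:
    y1 + 4y3 + 3y4 >= 4
    y2 + 2y3 + 3y4 >= 4
    y1, y2, y3, y4 >= 0

Solving the primal: x* = (5, 0).
  primal value c^T x* = 20.
Solving the dual: y* = (0, 0, 0, 1.3333).
  dual value b^T y* = 20.
Strong duality: c^T x* = b^T y*. Confirmed.

20


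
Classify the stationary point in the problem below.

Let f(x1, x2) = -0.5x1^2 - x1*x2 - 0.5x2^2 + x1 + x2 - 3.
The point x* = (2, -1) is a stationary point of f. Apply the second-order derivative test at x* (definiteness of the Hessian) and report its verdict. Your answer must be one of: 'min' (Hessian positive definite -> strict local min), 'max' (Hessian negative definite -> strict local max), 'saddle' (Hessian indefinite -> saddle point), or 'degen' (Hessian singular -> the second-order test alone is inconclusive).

Compute the Hessian H = grad^2 f:
  H = [[-1, -1], [-1, -1]]
Verify stationarity: grad f(x*) = H x* + g = (0, 0).
Eigenvalues of H: -2, 0.
H has a zero eigenvalue (singular; negative semidefinite but not definite), so H is neither positive definite, negative definite, nor indefinite. The second-order test alone is inconclusive -> degen.
(Indeed, f is constant along the null direction of H through x*, so x* is not a strict local extremum.)

degen


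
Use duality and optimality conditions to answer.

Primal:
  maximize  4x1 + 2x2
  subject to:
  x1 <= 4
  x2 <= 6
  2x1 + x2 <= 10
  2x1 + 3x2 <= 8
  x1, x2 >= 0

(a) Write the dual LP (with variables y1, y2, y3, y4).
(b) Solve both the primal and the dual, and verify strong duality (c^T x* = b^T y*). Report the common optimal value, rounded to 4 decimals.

The standard primal-dual pair for 'max c^T x s.t. A x <= b, x >= 0' is:
  Dual:  min b^T y  s.t.  A^T y >= c,  y >= 0.

So the dual LP is:
  minimize  4y1 + 6y2 + 10y3 + 8y4
  subject to:
    y1 + 2y3 + 2y4 >= 4
    y2 + y3 + 3y4 >= 2
    y1, y2, y3, y4 >= 0

Solving the primal: x* = (4, 0).
  primal value c^T x* = 16.
Solving the dual: y* = (2.6667, 0, 0, 0.6667).
  dual value b^T y* = 16.
Strong duality: c^T x* = b^T y*. Confirmed.

16


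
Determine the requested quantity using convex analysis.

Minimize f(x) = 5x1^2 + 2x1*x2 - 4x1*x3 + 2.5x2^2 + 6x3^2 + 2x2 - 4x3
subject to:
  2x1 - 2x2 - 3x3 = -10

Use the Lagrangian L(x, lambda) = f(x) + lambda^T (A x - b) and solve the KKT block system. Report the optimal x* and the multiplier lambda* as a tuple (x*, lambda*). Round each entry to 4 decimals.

Form the Lagrangian:
  L(x, lambda) = (1/2) x^T Q x + c^T x + lambda^T (A x - b)
Stationarity (grad_x L = 0): Q x + c + A^T lambda = 0.
Primal feasibility: A x = b.

This gives the KKT block system:
  [ Q   A^T ] [ x     ]   [-c ]
  [ A    0  ] [ lambda ] = [ b ]

Solving the linear system:
  x*      = (-0.9287, 2.0691, 1.3348)
  lambda* = (5.2441)
  f(x*)   = 25.6199

x* = (-0.9287, 2.0691, 1.3348), lambda* = (5.2441)


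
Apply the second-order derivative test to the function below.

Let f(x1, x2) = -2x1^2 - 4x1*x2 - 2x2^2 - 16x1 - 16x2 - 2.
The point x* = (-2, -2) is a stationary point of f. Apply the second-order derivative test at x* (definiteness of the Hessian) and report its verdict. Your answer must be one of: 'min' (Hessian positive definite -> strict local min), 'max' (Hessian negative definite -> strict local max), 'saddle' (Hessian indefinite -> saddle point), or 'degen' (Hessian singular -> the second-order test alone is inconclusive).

Compute the Hessian H = grad^2 f:
  H = [[-4, -4], [-4, -4]]
Verify stationarity: grad f(x*) = H x* + g = (0, 0).
Eigenvalues of H: -8, 0.
H has a zero eigenvalue (singular; negative semidefinite but not definite), so H is neither positive definite, negative definite, nor indefinite. The second-order test alone is inconclusive -> degen.
(Indeed, f is constant along the null direction of H through x*, so x* is not a strict local extremum.)

degen


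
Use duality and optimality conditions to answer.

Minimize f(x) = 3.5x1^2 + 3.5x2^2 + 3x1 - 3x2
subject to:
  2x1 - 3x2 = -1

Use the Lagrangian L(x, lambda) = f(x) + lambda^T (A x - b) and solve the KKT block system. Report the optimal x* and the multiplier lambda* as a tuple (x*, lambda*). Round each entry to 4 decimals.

Form the Lagrangian:
  L(x, lambda) = (1/2) x^T Q x + c^T x + lambda^T (A x - b)
Stationarity (grad_x L = 0): Q x + c + A^T lambda = 0.
Primal feasibility: A x = b.

This gives the KKT block system:
  [ Q   A^T ] [ x     ]   [-c ]
  [ A    0  ] [ lambda ] = [ b ]

Solving the linear system:
  x*      = (-0.2527, 0.1648)
  lambda* = (-0.6154)
  f(x*)   = -0.9341

x* = (-0.2527, 0.1648), lambda* = (-0.6154)


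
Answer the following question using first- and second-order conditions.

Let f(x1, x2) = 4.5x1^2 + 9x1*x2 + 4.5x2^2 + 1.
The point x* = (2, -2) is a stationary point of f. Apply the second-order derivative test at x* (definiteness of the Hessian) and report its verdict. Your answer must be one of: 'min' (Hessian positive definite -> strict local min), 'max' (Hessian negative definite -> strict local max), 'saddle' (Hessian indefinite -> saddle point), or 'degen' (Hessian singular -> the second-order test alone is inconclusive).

Compute the Hessian H = grad^2 f:
  H = [[9, 9], [9, 9]]
Verify stationarity: grad f(x*) = H x* + g = (0, 0).
Eigenvalues of H: 0, 18.
H has a zero eigenvalue (singular; positive semidefinite but not definite), so H is neither positive definite, negative definite, nor indefinite. The second-order test alone is inconclusive -> degen.
(Indeed, f is constant along the null direction of H through x*, so x* is not a strict local extremum.)

degen


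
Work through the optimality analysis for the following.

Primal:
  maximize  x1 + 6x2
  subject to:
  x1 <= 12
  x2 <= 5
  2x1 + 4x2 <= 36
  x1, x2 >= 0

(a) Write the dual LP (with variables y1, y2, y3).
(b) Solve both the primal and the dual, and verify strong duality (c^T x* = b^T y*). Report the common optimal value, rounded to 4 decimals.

The standard primal-dual pair for 'max c^T x s.t. A x <= b, x >= 0' is:
  Dual:  min b^T y  s.t.  A^T y >= c,  y >= 0.

So the dual LP is:
  minimize  12y1 + 5y2 + 36y3
  subject to:
    y1 + 2y3 >= 1
    y2 + 4y3 >= 6
    y1, y2, y3 >= 0

Solving the primal: x* = (8, 5).
  primal value c^T x* = 38.
Solving the dual: y* = (0, 4, 0.5).
  dual value b^T y* = 38.
Strong duality: c^T x* = b^T y*. Confirmed.

38


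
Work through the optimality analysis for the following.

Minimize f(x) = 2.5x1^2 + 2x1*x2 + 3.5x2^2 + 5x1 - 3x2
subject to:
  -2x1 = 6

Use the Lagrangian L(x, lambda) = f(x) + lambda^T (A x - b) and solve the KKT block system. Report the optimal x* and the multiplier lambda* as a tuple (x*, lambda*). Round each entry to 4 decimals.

Form the Lagrangian:
  L(x, lambda) = (1/2) x^T Q x + c^T x + lambda^T (A x - b)
Stationarity (grad_x L = 0): Q x + c + A^T lambda = 0.
Primal feasibility: A x = b.

This gives the KKT block system:
  [ Q   A^T ] [ x     ]   [-c ]
  [ A    0  ] [ lambda ] = [ b ]

Solving the linear system:
  x*      = (-3, 1.2857)
  lambda* = (-3.7143)
  f(x*)   = 1.7143

x* = (-3, 1.2857), lambda* = (-3.7143)


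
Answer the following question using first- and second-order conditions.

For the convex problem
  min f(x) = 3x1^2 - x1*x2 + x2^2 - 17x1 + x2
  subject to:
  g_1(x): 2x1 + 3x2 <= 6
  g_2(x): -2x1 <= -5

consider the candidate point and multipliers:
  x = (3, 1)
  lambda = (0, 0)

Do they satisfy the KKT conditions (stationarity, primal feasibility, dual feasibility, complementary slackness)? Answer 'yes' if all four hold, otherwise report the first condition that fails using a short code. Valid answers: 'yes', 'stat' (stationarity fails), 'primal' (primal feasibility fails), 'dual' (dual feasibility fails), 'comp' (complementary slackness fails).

Gradient of f: grad f(x) = Q x + c = (0, 0)
Constraint values g_i(x) = a_i^T x - b_i:
  g_1((3, 1)) = 3
  g_2((3, 1)) = -1
Stationarity residual: grad f(x) + sum_i lambda_i a_i = (0, 0)
  -> stationarity OK
Primal feasibility (all g_i <= 0): FAILS
Dual feasibility (all lambda_i >= 0): OK
Complementary slackness (lambda_i * g_i(x) = 0 for all i): OK

Verdict: the first failing condition is primal_feasibility -> primal.

primal


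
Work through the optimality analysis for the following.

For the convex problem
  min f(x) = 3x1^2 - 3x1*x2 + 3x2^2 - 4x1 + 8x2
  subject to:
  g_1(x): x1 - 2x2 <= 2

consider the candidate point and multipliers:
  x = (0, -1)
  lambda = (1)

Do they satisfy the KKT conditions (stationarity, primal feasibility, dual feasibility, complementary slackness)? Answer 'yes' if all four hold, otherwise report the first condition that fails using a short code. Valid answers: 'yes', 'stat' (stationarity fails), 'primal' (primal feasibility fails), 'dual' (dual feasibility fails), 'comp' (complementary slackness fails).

Gradient of f: grad f(x) = Q x + c = (-1, 2)
Constraint values g_i(x) = a_i^T x - b_i:
  g_1((0, -1)) = 0
Stationarity residual: grad f(x) + sum_i lambda_i a_i = (0, 0)
  -> stationarity OK
Primal feasibility (all g_i <= 0): OK
Dual feasibility (all lambda_i >= 0): OK
Complementary slackness (lambda_i * g_i(x) = 0 for all i): OK

Verdict: yes, KKT holds.

yes


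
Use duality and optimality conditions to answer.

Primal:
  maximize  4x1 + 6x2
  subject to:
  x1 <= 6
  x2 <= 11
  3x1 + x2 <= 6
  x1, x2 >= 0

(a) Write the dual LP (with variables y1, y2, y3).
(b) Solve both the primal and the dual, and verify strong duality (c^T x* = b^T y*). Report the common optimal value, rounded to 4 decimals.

The standard primal-dual pair for 'max c^T x s.t. A x <= b, x >= 0' is:
  Dual:  min b^T y  s.t.  A^T y >= c,  y >= 0.

So the dual LP is:
  minimize  6y1 + 11y2 + 6y3
  subject to:
    y1 + 3y3 >= 4
    y2 + y3 >= 6
    y1, y2, y3 >= 0

Solving the primal: x* = (0, 6).
  primal value c^T x* = 36.
Solving the dual: y* = (0, 0, 6).
  dual value b^T y* = 36.
Strong duality: c^T x* = b^T y*. Confirmed.

36


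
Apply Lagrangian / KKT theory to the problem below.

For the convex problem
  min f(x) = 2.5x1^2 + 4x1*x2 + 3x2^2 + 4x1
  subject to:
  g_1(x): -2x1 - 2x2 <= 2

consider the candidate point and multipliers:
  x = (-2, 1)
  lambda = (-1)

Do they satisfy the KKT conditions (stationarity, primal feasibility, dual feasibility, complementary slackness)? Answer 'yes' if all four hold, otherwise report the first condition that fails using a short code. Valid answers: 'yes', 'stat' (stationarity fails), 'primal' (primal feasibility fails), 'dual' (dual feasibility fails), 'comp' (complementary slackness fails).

Gradient of f: grad f(x) = Q x + c = (-2, -2)
Constraint values g_i(x) = a_i^T x - b_i:
  g_1((-2, 1)) = 0
Stationarity residual: grad f(x) + sum_i lambda_i a_i = (0, 0)
  -> stationarity OK
Primal feasibility (all g_i <= 0): OK
Dual feasibility (all lambda_i >= 0): FAILS
Complementary slackness (lambda_i * g_i(x) = 0 for all i): OK

Verdict: the first failing condition is dual_feasibility -> dual.

dual


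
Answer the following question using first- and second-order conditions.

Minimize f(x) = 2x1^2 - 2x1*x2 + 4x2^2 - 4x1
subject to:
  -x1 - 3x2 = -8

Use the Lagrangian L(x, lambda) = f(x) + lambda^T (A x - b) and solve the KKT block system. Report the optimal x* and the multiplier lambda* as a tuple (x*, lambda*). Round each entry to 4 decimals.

Form the Lagrangian:
  L(x, lambda) = (1/2) x^T Q x + c^T x + lambda^T (A x - b)
Stationarity (grad_x L = 0): Q x + c + A^T lambda = 0.
Primal feasibility: A x = b.

This gives the KKT block system:
  [ Q   A^T ] [ x     ]   [-c ]
  [ A    0  ] [ lambda ] = [ b ]

Solving the linear system:
  x*      = (2.6429, 1.7857)
  lambda* = (3)
  f(x*)   = 6.7143

x* = (2.6429, 1.7857), lambda* = (3)


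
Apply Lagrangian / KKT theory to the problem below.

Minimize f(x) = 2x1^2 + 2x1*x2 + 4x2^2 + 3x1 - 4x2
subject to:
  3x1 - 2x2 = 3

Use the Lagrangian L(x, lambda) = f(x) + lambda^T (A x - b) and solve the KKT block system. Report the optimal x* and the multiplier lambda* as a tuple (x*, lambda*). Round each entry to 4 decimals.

Form the Lagrangian:
  L(x, lambda) = (1/2) x^T Q x + c^T x + lambda^T (A x - b)
Stationarity (grad_x L = 0): Q x + c + A^T lambda = 0.
Primal feasibility: A x = b.

This gives the KKT block system:
  [ Q   A^T ] [ x     ]   [-c ]
  [ A    0  ] [ lambda ] = [ b ]

Solving the linear system:
  x*      = (0.8571, -0.2143)
  lambda* = (-2)
  f(x*)   = 4.7143

x* = (0.8571, -0.2143), lambda* = (-2)


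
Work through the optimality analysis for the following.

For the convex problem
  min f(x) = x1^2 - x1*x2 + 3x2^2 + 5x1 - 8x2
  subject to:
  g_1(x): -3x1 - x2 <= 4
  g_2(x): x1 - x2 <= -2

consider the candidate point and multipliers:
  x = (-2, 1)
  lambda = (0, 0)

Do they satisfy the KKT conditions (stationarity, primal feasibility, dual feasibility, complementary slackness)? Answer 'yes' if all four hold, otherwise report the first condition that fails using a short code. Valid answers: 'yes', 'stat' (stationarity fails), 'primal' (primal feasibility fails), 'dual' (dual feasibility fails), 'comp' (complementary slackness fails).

Gradient of f: grad f(x) = Q x + c = (0, 0)
Constraint values g_i(x) = a_i^T x - b_i:
  g_1((-2, 1)) = 1
  g_2((-2, 1)) = -1
Stationarity residual: grad f(x) + sum_i lambda_i a_i = (0, 0)
  -> stationarity OK
Primal feasibility (all g_i <= 0): FAILS
Dual feasibility (all lambda_i >= 0): OK
Complementary slackness (lambda_i * g_i(x) = 0 for all i): OK

Verdict: the first failing condition is primal_feasibility -> primal.

primal


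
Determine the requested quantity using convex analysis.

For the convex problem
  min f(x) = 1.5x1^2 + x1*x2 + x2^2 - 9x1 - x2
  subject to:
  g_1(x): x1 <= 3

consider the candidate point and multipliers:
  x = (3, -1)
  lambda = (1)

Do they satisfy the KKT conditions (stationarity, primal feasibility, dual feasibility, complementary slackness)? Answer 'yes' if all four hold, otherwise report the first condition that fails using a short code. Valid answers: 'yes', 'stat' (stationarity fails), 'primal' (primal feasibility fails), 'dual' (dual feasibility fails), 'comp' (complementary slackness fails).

Gradient of f: grad f(x) = Q x + c = (-1, 0)
Constraint values g_i(x) = a_i^T x - b_i:
  g_1((3, -1)) = 0
Stationarity residual: grad f(x) + sum_i lambda_i a_i = (0, 0)
  -> stationarity OK
Primal feasibility (all g_i <= 0): OK
Dual feasibility (all lambda_i >= 0): OK
Complementary slackness (lambda_i * g_i(x) = 0 for all i): OK

Verdict: yes, KKT holds.

yes


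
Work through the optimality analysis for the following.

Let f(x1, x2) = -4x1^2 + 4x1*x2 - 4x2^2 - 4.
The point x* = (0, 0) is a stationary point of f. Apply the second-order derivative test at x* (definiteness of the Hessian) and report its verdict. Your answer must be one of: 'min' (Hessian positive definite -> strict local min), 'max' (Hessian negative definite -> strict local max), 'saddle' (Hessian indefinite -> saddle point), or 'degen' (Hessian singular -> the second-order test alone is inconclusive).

Compute the Hessian H = grad^2 f:
  H = [[-8, 4], [4, -8]]
Verify stationarity: grad f(x*) = H x* + g = (0, 0).
Eigenvalues of H: -12, -4.
Both eigenvalues < 0, so H is negative definite -> x* is a strict local max.

max


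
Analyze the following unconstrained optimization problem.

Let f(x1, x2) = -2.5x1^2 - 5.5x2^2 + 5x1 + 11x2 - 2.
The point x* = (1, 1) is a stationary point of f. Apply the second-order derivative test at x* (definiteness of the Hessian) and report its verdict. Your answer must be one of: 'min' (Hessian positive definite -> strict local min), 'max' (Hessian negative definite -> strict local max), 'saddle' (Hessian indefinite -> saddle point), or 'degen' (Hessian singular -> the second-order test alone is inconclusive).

Compute the Hessian H = grad^2 f:
  H = [[-5, 0], [0, -11]]
Verify stationarity: grad f(x*) = H x* + g = (0, 0).
Eigenvalues of H: -11, -5.
Both eigenvalues < 0, so H is negative definite -> x* is a strict local max.

max


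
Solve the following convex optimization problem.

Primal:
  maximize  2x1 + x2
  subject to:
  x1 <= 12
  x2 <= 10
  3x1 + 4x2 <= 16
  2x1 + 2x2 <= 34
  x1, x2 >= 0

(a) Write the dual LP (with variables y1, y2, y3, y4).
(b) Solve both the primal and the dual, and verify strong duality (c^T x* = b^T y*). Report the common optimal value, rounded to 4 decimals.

The standard primal-dual pair for 'max c^T x s.t. A x <= b, x >= 0' is:
  Dual:  min b^T y  s.t.  A^T y >= c,  y >= 0.

So the dual LP is:
  minimize  12y1 + 10y2 + 16y3 + 34y4
  subject to:
    y1 + 3y3 + 2y4 >= 2
    y2 + 4y3 + 2y4 >= 1
    y1, y2, y3, y4 >= 0

Solving the primal: x* = (5.3333, 0).
  primal value c^T x* = 10.6667.
Solving the dual: y* = (0, 0, 0.6667, 0).
  dual value b^T y* = 10.6667.
Strong duality: c^T x* = b^T y*. Confirmed.

10.6667
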